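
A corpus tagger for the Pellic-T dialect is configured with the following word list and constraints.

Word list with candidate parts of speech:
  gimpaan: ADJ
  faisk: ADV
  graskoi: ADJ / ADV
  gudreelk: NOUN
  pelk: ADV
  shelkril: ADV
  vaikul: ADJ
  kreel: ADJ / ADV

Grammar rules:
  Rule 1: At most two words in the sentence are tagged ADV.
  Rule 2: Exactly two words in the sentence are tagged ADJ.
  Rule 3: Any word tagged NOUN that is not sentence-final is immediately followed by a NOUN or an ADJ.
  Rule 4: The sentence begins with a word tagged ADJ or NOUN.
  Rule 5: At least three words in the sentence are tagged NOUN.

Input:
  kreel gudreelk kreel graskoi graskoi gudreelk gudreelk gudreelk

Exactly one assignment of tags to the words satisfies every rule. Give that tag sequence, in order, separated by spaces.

ADJ NOUN ADJ ADV ADV NOUN NOUN NOUN

Candidates per position — 1:kreel {ADJ,ADV}; 2:gudreelk {NOUN}; 3:kreel {ADJ,ADV}; 4:graskoi {ADJ,ADV}; 5:graskoi {ADJ,ADV}; 6:gudreelk {NOUN}; 7:gudreelk {NOUN}; 8:gudreelk {NOUN}.
Word 1 cannot be ADV — rule 4 would then fail for every completion. It is ADJ.
Word 3 cannot be ADV — rule 3 would then fail for every completion. It is ADJ.
Word 4 cannot be ADJ — rule 2 would then fail for every completion. It is ADV.
Word 5 cannot be ADJ — rule 2 would then fail for every completion. It is ADV.
The only consistent sequence is: ADJ NOUN ADJ ADV ADV NOUN NOUN NOUN.
Checking: rule 1 satisfied; rule 2 satisfied; rule 3 satisfied; rule 4 satisfied; rule 5 satisfied.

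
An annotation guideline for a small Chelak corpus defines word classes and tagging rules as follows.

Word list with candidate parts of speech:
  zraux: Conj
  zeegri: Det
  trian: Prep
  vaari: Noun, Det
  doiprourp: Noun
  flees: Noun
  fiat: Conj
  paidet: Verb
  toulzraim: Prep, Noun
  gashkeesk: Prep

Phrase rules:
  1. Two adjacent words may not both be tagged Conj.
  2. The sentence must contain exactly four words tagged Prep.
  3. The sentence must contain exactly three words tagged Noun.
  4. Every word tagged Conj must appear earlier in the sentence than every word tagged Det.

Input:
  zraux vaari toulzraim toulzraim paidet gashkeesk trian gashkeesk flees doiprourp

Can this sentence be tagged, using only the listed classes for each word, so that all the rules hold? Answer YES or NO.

Candidates per position — 1:zraux {Conj}; 2:vaari {Noun,Det}; 3:toulzraim {Prep,Noun}; 4:toulzraim {Prep,Noun}; 5:paidet {Verb}; 6:gashkeesk {Prep}; 7:trian {Prep}; 8:gashkeesk {Prep}; 9:flees {Noun}; 10:doiprourp {Noun}.
One satisfying assignment: Conj Det Prep Noun Verb Prep Prep Prep Noun Noun.
Checking: rule 1 satisfied; rule 2 satisfied; rule 3 satisfied; rule 4 satisfied.

YES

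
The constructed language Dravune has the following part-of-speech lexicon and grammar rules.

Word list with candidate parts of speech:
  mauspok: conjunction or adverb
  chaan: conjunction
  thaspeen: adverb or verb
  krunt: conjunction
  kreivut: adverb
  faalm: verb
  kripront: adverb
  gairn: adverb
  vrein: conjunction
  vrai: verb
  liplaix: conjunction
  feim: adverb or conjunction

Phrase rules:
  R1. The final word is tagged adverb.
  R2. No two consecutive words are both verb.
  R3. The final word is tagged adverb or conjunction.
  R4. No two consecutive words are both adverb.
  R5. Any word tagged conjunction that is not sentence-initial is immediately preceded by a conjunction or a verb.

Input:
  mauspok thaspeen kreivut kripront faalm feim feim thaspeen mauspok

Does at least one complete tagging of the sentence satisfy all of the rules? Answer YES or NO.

Candidates per position — 1:mauspok {conjunction,adverb}; 2:thaspeen {adverb,verb}; 3:kreivut {adverb}; 4:kripront {adverb}; 5:faalm {verb}; 6:feim {adverb,conjunction}; 7:feim {adverb,conjunction}; 8:thaspeen {adverb,verb}; 9:mauspok {conjunction,adverb}.
Rule 4 cannot be satisfied by any choice of tags from the lexicon.
So there is no consistent tagging.

NO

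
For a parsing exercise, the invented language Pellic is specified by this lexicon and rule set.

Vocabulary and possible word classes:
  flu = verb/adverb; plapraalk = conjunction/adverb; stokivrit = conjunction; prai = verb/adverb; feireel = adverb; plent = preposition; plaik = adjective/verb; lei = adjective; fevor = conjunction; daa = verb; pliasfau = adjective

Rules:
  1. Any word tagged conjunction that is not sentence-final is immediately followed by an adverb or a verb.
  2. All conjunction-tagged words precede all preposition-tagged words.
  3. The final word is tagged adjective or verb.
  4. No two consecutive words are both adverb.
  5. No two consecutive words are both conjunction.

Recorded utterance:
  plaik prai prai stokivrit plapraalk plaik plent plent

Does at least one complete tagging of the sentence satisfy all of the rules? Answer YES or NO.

NO

Candidates per position — 1:plaik {adjective,verb}; 2:prai {verb,adverb}; 3:prai {verb,adverb}; 4:stokivrit {conjunction}; 5:plapraalk {conjunction,adverb}; 6:plaik {adjective,verb}; 7:plent {preposition}; 8:plent {preposition}.
Rule 3 cannot be satisfied by any choice of tags from the lexicon.
So there is no consistent tagging.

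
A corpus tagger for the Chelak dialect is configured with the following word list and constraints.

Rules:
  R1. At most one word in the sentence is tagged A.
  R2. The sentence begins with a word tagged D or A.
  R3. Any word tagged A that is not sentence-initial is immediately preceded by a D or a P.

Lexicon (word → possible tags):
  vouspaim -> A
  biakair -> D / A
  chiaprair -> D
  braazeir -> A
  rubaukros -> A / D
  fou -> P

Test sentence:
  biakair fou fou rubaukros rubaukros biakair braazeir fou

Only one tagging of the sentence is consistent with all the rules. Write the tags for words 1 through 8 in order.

Candidates per position — 1:biakair {D,A}; 2:fou {P}; 3:fou {P}; 4:rubaukros {A,D}; 5:rubaukros {A,D}; 6:biakair {D,A}; 7:braazeir {A}; 8:fou {P}.
Position 1: tagging it A would leave rule 1 unsatisfiable, so it must be D.
Position 4: tagging it A would leave rule 1 unsatisfiable, so it must be D.
Position 5: tagging it A would leave rule 1 unsatisfiable, so it must be D.
Position 6: tagging it A would leave rule 1 unsatisfiable, so it must be D.
The only consistent sequence is: D P P D D D A P.
Checking: rule 1 ✓; rule 2 ✓; rule 3 ✓.

D P P D D D A P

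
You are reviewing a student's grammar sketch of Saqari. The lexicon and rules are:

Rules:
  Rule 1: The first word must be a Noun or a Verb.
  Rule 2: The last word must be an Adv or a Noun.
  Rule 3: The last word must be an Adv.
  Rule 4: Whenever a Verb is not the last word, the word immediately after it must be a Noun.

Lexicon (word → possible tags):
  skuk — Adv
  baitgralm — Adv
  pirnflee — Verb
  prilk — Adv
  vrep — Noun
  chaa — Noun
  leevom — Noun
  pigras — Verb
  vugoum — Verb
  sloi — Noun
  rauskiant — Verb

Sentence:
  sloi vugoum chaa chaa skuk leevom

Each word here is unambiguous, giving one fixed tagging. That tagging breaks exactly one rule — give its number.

3

Fixed tagging: Noun Verb Noun Noun Adv Noun.
Applying the rules: R1 pass, R2 pass, R3 fail, R4 pass.
Only rule 3 fails.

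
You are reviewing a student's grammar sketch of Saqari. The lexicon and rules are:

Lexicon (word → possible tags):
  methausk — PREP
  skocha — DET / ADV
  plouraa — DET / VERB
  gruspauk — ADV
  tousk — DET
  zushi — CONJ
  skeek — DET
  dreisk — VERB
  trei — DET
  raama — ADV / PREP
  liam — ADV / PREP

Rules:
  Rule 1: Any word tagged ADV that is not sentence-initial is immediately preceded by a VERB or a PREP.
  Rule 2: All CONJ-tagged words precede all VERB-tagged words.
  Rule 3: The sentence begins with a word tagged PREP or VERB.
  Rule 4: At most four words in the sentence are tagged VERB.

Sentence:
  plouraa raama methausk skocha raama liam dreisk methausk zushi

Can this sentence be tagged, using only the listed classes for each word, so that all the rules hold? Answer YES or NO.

Candidates per position — 1:plouraa {DET,VERB}; 2:raama {ADV,PREP}; 3:methausk {PREP}; 4:skocha {DET,ADV}; 5:raama {ADV,PREP}; 6:liam {ADV,PREP}; 7:dreisk {VERB}; 8:methausk {PREP}; 9:zushi {CONJ}.
Rule 2 cannot be satisfied by any choice of tags from the lexicon.
So there is no consistent tagging.

NO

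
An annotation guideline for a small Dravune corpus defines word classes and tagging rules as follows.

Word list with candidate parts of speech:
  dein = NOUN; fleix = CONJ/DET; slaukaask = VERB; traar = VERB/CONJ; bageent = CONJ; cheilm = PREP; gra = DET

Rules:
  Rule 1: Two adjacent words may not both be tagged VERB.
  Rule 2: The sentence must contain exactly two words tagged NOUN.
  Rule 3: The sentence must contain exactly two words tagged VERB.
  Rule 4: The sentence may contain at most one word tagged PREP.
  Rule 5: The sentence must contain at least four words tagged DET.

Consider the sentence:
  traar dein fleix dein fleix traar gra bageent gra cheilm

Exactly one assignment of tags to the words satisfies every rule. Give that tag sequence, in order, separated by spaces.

Candidates per position — 1:traar {VERB,CONJ}; 2:dein {NOUN}; 3:fleix {CONJ,DET}; 4:dein {NOUN}; 5:fleix {CONJ,DET}; 6:traar {VERB,CONJ}; 7:gra {DET}; 8:bageent {CONJ}; 9:gra {DET}; 10:cheilm {PREP}.
Position 1: CONJ is ruled out by rule 3; that leaves VERB.
Position 3: CONJ is ruled out by rule 5; that leaves DET.
Position 5: CONJ is ruled out by rule 5; that leaves DET.
Position 6: CONJ is ruled out by rule 3; that leaves VERB.
That leaves exactly one tagging: VERB NOUN DET NOUN DET VERB DET CONJ DET PREP.
Checking: rule 1 ✓; rule 2 ✓; rule 3 ✓; rule 4 ✓; rule 5 ✓.

VERB NOUN DET NOUN DET VERB DET CONJ DET PREP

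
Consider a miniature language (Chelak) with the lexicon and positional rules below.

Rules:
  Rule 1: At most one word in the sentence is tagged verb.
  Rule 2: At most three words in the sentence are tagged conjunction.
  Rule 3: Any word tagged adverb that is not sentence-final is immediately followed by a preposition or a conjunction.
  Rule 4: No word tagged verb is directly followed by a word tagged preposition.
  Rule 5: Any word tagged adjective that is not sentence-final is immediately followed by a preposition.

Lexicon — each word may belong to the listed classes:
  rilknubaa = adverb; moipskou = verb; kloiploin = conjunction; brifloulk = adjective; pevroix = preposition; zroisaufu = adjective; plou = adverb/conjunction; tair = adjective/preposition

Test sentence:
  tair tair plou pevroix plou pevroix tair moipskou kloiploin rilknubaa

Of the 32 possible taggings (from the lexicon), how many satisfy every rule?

Candidates per position — 1:tair {adjective,preposition}; 2:tair {adjective,preposition}; 3:plou {adverb,conjunction}; 4:pevroix {preposition}; 5:plou {adverb,conjunction}; 6:pevroix {preposition}; 7:tair {adjective,preposition}; 8:moipskou {verb}; 9:kloiploin {conjunction}; 10:rilknubaa {adverb}.
There are 32 candidate sequences in total.
Checking each against the rules leaves 8 sequences.
Count = 8.

8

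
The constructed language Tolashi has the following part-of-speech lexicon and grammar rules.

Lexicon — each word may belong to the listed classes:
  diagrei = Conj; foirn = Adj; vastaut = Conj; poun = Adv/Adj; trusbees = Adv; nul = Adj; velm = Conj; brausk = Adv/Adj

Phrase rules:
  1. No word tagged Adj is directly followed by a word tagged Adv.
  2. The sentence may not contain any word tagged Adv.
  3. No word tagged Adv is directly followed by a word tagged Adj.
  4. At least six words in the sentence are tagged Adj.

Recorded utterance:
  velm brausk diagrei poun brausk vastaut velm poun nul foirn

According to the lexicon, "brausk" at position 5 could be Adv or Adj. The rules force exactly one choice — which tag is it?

Adj

Candidates per position — 1:velm {Conj}; 2:brausk {Adv,Adj}; 3:diagrei {Conj}; 4:poun {Adv,Adj}; 5:brausk {Adv,Adj}; 6:vastaut {Conj}; 7:velm {Conj}; 8:poun {Adv,Adj}; 9:nul {Adj}; 10:foirn {Adj}.
At position 2, choosing Adv makes rule 2 impossible to satisfy; hence Adj.
At position 4, choosing Adv makes rule 2 impossible to satisfy; hence Adj.
At position 5, choosing Adv makes rule 1 impossible to satisfy; hence Adj.
At position 8, choosing Adv makes rule 2 impossible to satisfy; hence Adj.
That leaves exactly one tagging: Conj Adj Conj Adj Adj Conj Conj Adj Adj Adj.
Check: rule 1 satisfied; rule 2 satisfied; rule 3 satisfied; rule 4 satisfied.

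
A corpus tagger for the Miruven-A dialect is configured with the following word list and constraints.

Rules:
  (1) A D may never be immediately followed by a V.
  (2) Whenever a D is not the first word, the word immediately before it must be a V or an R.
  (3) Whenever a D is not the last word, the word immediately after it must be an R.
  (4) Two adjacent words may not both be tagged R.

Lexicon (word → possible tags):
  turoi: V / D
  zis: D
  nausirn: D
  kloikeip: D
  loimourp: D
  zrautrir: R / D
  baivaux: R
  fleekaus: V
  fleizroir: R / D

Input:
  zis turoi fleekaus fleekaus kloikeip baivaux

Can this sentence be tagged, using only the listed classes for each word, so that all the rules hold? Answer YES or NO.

NO

Candidates per position — 1:zis {D}; 2:turoi {V,D}; 3:fleekaus {V}; 4:fleekaus {V}; 5:kloikeip {D}; 6:baivaux {R}.
Rule 1 cannot be satisfied by any choice of tags from the lexicon.
So there is no consistent tagging.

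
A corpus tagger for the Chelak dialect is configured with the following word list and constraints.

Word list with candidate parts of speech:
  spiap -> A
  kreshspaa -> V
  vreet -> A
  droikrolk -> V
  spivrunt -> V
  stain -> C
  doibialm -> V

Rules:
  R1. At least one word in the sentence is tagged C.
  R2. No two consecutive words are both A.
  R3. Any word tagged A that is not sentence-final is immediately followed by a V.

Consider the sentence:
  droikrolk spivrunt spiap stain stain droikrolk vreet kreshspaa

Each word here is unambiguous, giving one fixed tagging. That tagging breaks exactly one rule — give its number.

Fixed tagging: V V A C C V A V.
Applying the rules: R1 ✓, R2 ✓, R3 ✗.
Only rule 3 fails.

3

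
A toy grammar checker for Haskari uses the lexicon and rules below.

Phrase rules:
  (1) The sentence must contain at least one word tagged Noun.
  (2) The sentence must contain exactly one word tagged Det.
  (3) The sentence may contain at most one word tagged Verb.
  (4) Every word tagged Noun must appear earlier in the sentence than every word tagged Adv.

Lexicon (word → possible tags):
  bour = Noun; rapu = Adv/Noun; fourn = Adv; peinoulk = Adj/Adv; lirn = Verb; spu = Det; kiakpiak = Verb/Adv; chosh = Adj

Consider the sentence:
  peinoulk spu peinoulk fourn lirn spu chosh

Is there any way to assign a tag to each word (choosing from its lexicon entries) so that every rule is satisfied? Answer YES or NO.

NO

Candidates per position — 1:peinoulk {Adj,Adv}; 2:spu {Det}; 3:peinoulk {Adj,Adv}; 4:fourn {Adv}; 5:lirn {Verb}; 6:spu {Det}; 7:chosh {Adj}.
Rule 1 cannot be satisfied by any choice of tags from the lexicon.
So there is no consistent tagging.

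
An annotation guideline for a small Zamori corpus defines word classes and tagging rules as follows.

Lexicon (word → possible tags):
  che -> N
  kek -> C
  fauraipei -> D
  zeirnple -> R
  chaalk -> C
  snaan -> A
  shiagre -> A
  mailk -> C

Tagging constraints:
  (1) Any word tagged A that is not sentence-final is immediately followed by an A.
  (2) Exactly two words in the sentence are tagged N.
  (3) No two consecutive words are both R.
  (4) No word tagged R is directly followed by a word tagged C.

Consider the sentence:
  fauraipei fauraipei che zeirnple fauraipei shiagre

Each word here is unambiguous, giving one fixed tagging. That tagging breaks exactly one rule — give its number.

Fixed tagging: D D N R D A.
Checking each rule: R1 holds, R2 violated, R3 holds, R4 holds.
Only rule 2 fails.

2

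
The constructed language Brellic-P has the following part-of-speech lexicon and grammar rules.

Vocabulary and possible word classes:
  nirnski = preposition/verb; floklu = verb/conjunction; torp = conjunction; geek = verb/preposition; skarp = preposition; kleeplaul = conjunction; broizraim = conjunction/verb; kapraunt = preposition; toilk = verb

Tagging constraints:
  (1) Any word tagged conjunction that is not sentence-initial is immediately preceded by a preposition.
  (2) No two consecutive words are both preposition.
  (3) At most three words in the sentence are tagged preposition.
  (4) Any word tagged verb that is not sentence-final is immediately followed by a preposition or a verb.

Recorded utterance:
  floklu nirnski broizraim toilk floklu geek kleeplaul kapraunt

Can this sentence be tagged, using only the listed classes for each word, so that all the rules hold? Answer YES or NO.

YES

Candidates per position — 1:floklu {verb,conjunction}; 2:nirnski {preposition,verb}; 3:broizraim {conjunction,verb}; 4:toilk {verb}; 5:floklu {verb,conjunction}; 6:geek {verb,preposition}; 7:kleeplaul {conjunction}; 8:kapraunt {preposition}.
One satisfying assignment: conjunction verb verb verb verb preposition conjunction preposition.
Check: rule 1 satisfied; rule 2 satisfied; rule 3 satisfied; rule 4 satisfied.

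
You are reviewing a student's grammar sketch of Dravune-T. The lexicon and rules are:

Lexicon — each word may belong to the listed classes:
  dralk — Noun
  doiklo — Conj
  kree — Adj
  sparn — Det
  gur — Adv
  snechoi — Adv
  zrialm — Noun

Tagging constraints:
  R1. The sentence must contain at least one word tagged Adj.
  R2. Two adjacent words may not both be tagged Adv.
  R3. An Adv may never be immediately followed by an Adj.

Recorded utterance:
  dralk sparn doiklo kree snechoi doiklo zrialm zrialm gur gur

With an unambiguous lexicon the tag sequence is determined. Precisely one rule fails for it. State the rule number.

2

Fixed tagging: Noun Det Conj Adj Adv Conj Noun Noun Adv Adv.
Applying the rules: R1 ok, R2 fails, R3 ok.
Only rule 2 fails.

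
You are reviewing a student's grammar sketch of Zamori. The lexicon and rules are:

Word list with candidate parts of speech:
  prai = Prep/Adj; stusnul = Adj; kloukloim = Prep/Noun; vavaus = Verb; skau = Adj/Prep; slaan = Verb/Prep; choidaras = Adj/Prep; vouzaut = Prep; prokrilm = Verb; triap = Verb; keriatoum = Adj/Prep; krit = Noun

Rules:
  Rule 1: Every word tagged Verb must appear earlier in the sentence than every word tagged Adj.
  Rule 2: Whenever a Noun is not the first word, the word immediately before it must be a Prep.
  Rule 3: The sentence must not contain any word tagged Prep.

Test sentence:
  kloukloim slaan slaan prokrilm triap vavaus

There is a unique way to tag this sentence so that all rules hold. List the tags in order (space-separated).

Candidates per position — 1:kloukloim {Prep,Noun}; 2:slaan {Verb,Prep}; 3:slaan {Verb,Prep}; 4:prokrilm {Verb}; 5:triap {Verb}; 6:vavaus {Verb}.
Word 1 cannot be Prep — rule 3 would then fail for every completion. It is Noun.
Word 2 cannot be Prep — rule 3 would then fail for every completion. It is Verb.
Word 3 cannot be Prep — rule 3 would then fail for every completion. It is Verb.
The unique satisfying tagging is: Noun Verb Verb Verb Verb Verb.
Verifying each rule — rule 1 satisfied; rule 2 satisfied; rule 3 satisfied.

Noun Verb Verb Verb Verb Verb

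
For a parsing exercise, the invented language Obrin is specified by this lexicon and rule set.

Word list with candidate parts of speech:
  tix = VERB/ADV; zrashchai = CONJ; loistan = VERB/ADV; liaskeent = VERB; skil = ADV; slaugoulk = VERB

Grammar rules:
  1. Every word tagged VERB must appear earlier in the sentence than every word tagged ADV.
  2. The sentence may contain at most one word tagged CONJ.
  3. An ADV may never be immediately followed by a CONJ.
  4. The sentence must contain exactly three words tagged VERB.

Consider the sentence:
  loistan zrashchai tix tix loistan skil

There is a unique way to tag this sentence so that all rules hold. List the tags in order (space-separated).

Candidates per position — 1:loistan {VERB,ADV}; 2:zrashchai {CONJ}; 3:tix {VERB,ADV}; 4:tix {VERB,ADV}; 5:loistan {VERB,ADV}; 6:skil {ADV}.
Word 1 cannot be ADV — rule 3 would then fail for every completion. It is VERB.
The remaining ambiguous positions (3, 4, 5) are resolved jointly — only one combination satisfies every rule.
The only consistent sequence is: VERB CONJ VERB VERB ADV ADV.
Verifying each rule — rule 1 ok; rule 2 ok; rule 3 ok; rule 4 ok.

VERB CONJ VERB VERB ADV ADV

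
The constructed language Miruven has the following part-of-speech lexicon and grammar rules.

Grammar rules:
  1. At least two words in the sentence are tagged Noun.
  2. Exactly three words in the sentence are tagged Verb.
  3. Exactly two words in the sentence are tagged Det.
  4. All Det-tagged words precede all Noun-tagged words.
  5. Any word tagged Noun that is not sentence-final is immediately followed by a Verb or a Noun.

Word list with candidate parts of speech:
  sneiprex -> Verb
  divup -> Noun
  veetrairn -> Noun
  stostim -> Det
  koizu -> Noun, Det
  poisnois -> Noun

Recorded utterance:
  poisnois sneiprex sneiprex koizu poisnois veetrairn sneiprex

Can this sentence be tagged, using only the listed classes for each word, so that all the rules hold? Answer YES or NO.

NO

Candidates per position — 1:poisnois {Noun}; 2:sneiprex {Verb}; 3:sneiprex {Verb}; 4:koizu {Noun,Det}; 5:poisnois {Noun}; 6:veetrairn {Noun}; 7:sneiprex {Verb}.
Rule 3 cannot be satisfied by any choice of tags from the lexicon.
So there is no consistent tagging.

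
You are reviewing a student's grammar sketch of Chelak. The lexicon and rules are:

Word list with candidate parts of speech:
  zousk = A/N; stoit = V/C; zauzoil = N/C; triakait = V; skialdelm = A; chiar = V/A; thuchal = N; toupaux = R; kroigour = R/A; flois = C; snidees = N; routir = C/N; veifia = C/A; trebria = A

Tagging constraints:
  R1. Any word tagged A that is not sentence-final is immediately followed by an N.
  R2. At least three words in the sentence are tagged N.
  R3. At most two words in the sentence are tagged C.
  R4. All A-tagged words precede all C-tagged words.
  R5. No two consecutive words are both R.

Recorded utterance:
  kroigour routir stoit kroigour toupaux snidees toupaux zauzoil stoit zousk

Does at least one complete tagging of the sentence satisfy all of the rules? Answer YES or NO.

Candidates per position — 1:kroigour {R,A}; 2:routir {C,N}; 3:stoit {V,C}; 4:kroigour {R,A}; 5:toupaux {R}; 6:snidees {N}; 7:toupaux {R}; 8:zauzoil {N,C}; 9:stoit {V,C}; 10:zousk {A,N}.
Every candidate sequence violates at least one rule; no consistent tagging exists.

NO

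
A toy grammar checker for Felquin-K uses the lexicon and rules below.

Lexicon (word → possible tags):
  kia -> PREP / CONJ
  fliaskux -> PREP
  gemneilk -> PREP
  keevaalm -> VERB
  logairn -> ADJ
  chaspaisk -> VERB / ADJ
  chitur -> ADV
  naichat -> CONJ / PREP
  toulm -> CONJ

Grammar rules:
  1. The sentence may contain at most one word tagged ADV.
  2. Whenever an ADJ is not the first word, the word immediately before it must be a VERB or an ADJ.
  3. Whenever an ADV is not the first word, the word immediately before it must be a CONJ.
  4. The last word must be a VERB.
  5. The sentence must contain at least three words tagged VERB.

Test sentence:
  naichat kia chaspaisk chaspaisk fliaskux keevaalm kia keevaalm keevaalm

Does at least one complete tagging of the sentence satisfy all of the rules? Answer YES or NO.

Candidates per position — 1:naichat {CONJ,PREP}; 2:kia {PREP,CONJ}; 3:chaspaisk {VERB,ADJ}; 4:chaspaisk {VERB,ADJ}; 5:fliaskux {PREP}; 6:keevaalm {VERB}; 7:kia {PREP,CONJ}; 8:keevaalm {VERB}; 9:keevaalm {VERB}.
One satisfying assignment: CONJ CONJ VERB ADJ PREP VERB PREP VERB VERB.
Checking: rule 1 ✓; rule 2 ✓; rule 3 ✓; rule 4 ✓; rule 5 ✓.

YES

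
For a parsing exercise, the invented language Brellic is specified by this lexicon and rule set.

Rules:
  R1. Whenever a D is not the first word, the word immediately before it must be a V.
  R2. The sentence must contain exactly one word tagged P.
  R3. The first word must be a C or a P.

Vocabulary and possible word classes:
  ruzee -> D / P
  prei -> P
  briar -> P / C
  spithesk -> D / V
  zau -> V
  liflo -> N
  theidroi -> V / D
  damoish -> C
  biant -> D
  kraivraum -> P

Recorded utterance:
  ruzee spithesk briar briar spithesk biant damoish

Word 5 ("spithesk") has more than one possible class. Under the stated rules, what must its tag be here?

Candidates per position — 1:ruzee {D,P}; 2:spithesk {D,V}; 3:briar {P,C}; 4:briar {P,C}; 5:spithesk {D,V}; 6:biant {D}; 7:damoish {C}.
Position 1: tagging it D would leave rule 3 unsatisfiable, so it must be P.
Position 2: tagging it D would leave rule 1 unsatisfiable, so it must be V.
Position 3: tagging it P would leave rule 2 unsatisfiable, so it must be C.
Position 4: tagging it P would leave rule 2 unsatisfiable, so it must be C.
Position 5: tagging it D would leave rule 1 unsatisfiable, so it must be V.
The only consistent sequence is: P V C C V D C.
Checking: rule 1 ok; rule 2 ok; rule 3 ok.

V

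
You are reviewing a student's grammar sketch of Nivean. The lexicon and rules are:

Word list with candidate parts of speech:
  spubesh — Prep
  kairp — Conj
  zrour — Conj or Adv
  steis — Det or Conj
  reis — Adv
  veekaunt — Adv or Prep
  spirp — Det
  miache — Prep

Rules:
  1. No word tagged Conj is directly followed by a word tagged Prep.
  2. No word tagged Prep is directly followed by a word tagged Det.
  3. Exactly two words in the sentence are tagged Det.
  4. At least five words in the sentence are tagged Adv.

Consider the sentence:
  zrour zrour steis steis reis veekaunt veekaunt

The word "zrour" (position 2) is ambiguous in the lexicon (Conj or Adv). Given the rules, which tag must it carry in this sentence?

Adv

Candidates per position — 1:zrour {Conj,Adv}; 2:zrour {Conj,Adv}; 3:steis {Det,Conj}; 4:steis {Det,Conj}; 5:reis {Adv}; 6:veekaunt {Adv,Prep}; 7:veekaunt {Adv,Prep}.
If word 1 were Conj, no tagging could satisfy rule 4; so word 1 is Adv.
If word 2 were Conj, no tagging could satisfy rule 4; so word 2 is Adv.
If word 3 were Conj, no tagging could satisfy rule 3; so word 3 is Det.
If word 4 were Conj, no tagging could satisfy rule 3; so word 4 is Det.
If word 6 were Prep, no tagging could satisfy rule 4; so word 6 is Adv.
If word 7 were Prep, no tagging could satisfy rule 4; so word 7 is Adv.
So the tagging must be: Adv Adv Det Det Adv Adv Adv.
Verifying each rule — rule 1 ok; rule 2 ok; rule 3 ok; rule 4 ok.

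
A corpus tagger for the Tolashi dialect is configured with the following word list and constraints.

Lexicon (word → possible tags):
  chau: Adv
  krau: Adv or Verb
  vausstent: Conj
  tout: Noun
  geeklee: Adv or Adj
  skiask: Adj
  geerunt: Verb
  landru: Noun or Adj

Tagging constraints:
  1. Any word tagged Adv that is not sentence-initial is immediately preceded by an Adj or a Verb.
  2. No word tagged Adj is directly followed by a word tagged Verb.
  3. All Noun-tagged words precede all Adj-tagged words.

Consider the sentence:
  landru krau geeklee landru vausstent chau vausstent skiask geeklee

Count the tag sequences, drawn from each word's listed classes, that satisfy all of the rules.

0

Candidates per position — 1:landru {Noun,Adj}; 2:krau {Adv,Verb}; 3:geeklee {Adv,Adj}; 4:landru {Noun,Adj}; 5:vausstent {Conj}; 6:chau {Adv}; 7:vausstent {Conj}; 8:skiask {Adj}; 9:geeklee {Adv,Adj}.
There are 32 candidate sequences in total.
Rule 1 cannot be satisfied by any choice of tags from the lexicon.
So there is no consistent tagging.
Count = 0.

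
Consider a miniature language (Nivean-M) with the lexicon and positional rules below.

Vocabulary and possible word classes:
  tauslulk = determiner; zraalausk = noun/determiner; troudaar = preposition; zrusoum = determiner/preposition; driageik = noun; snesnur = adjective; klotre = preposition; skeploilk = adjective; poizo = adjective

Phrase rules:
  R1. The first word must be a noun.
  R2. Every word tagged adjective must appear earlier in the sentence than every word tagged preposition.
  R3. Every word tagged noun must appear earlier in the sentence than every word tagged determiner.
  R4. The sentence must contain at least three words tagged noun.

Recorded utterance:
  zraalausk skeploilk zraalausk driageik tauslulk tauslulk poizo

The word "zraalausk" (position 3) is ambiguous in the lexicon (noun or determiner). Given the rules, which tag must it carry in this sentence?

noun

Candidates per position — 1:zraalausk {noun,determiner}; 2:skeploilk {adjective}; 3:zraalausk {noun,determiner}; 4:driageik {noun}; 5:tauslulk {determiner}; 6:tauslulk {determiner}; 7:poizo {adjective}.
If word 1 were determiner, no tagging could satisfy rule 1; so word 1 is noun.
If word 3 were determiner, no tagging could satisfy rule 3; so word 3 is noun.
That leaves exactly one tagging: noun adjective noun noun determiner determiner adjective.
Verifying each rule — rule 1 satisfied; rule 2 satisfied; rule 3 satisfied; rule 4 satisfied.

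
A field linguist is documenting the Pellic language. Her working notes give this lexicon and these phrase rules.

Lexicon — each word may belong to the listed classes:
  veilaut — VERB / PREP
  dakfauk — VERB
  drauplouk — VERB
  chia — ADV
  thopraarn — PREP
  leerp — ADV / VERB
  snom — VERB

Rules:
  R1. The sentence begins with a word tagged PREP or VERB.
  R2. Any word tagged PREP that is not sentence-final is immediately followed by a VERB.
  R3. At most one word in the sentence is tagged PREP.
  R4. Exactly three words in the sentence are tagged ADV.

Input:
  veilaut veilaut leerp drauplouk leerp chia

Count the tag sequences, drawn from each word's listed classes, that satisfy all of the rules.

Candidates per position — 1:veilaut {VERB,PREP}; 2:veilaut {VERB,PREP}; 3:leerp {ADV,VERB}; 4:drauplouk {VERB}; 5:leerp {ADV,VERB}; 6:chia {ADV}.
There are 16 candidate sequences in total.
The sequences that satisfy every rule: VERB VERB ADV VERB ADV ADV; PREP VERB ADV VERB ADV ADV.
Count = 2.

2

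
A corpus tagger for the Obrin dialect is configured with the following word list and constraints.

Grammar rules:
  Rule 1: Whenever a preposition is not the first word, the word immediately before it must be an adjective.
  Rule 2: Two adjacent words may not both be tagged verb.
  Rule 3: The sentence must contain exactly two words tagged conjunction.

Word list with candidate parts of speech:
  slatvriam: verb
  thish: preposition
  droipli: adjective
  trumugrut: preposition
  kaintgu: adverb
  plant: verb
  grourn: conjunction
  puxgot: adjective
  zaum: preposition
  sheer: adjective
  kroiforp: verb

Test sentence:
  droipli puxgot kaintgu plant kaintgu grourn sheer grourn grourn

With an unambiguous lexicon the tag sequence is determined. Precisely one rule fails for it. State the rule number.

3

Fixed tagging: adjective adjective adverb verb adverb conjunction adjective conjunction conjunction.
Rule check: R1 pass, R2 pass, R3 fail.
Only rule 3 fails.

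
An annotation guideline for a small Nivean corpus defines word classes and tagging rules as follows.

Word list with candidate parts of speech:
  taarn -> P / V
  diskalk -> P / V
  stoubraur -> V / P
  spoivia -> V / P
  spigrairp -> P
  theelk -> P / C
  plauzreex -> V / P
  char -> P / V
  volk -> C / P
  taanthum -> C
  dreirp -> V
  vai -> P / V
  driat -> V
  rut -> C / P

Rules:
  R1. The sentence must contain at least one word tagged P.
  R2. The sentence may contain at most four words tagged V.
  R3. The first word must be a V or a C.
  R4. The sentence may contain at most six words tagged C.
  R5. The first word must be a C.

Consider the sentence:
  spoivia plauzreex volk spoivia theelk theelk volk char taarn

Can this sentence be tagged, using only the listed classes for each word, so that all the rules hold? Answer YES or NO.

NO

Candidates per position — 1:spoivia {V,P}; 2:plauzreex {V,P}; 3:volk {C,P}; 4:spoivia {V,P}; 5:theelk {P,C}; 6:theelk {P,C}; 7:volk {C,P}; 8:char {P,V}; 9:taarn {P,V}.
Rule 5 cannot be satisfied by any choice of tags from the lexicon.
So there is no consistent tagging.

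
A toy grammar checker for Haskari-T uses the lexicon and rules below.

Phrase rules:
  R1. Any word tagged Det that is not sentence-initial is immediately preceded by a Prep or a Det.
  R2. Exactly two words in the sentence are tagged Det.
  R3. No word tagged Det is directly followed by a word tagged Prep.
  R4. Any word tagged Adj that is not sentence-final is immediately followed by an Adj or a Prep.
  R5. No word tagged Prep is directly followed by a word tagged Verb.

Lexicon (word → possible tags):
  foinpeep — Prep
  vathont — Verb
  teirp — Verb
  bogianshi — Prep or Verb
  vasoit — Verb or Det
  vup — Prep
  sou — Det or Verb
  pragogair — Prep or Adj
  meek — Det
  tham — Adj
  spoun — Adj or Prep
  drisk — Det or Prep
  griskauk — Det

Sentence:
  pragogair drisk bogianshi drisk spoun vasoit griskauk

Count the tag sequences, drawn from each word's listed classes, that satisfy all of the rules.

2

Candidates per position — 1:pragogair {Prep,Adj}; 2:drisk {Det,Prep}; 3:bogianshi {Prep,Verb}; 4:drisk {Det,Prep}; 5:spoun {Adj,Prep}; 6:vasoit {Verb,Det}; 7:griskauk {Det}.
There are 64 candidate sequences in total.
The sequences that satisfy every rule: Prep Prep Prep Prep Prep Det Det; Adj Prep Prep Prep Prep Det Det.
Count = 2.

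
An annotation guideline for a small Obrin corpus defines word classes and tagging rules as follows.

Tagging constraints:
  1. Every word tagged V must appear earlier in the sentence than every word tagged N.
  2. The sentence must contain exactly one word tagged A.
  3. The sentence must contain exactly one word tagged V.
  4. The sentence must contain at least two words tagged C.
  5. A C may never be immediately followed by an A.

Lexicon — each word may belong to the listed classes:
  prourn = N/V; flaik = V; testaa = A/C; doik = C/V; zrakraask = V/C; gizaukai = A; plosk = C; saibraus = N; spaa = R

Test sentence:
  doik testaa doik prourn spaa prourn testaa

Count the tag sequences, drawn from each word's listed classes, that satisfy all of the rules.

4

Candidates per position — 1:doik {C,V}; 2:testaa {A,C}; 3:doik {C,V}; 4:prourn {N,V}; 5:spaa {R}; 6:prourn {N,V}; 7:testaa {A,C}.
There are 64 candidate sequences in total.
The sequences that satisfy every rule: C C C V R N A; C C V N R N A; V A C N R N C; V C C N R N A.
Count = 4.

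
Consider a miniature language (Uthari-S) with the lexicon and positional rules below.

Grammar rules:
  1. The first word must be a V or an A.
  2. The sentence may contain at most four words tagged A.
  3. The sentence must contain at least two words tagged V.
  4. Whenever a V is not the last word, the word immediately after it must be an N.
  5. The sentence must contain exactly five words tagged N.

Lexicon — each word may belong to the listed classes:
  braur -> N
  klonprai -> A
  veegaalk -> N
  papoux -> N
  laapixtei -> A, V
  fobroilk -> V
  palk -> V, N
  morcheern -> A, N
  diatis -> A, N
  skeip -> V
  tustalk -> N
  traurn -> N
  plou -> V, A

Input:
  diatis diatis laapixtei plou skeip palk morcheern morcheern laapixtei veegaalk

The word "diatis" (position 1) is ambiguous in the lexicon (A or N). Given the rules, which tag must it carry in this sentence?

Candidates per position — 1:diatis {A,N}; 2:diatis {A,N}; 3:laapixtei {A,V}; 4:plou {V,A}; 5:skeip {V}; 6:palk {V,N}; 7:morcheern {A,N}; 8:morcheern {A,N}; 9:laapixtei {A,V}; 10:veegaalk {N}.
At position 1, choosing N makes rule 1 impossible to satisfy; hence A.
At position 2, choosing A makes rule 5 impossible to satisfy; hence N.
At position 3, choosing V makes rule 4 impossible to satisfy; hence A.
At position 4, choosing V makes rule 4 impossible to satisfy; hence A.
At position 6, choosing V makes rule 4 impossible to satisfy; hence N.
At position 7, choosing A makes rule 5 impossible to satisfy; hence N.
At position 8, choosing A makes rule 5 impossible to satisfy; hence N.
At position 9, choosing A makes rule 3 impossible to satisfy; hence V.
The unique satisfying tagging is: A N A A V N N N V N.
Checking: rule 1 ✓; rule 2 ✓; rule 3 ✓; rule 4 ✓; rule 5 ✓.

A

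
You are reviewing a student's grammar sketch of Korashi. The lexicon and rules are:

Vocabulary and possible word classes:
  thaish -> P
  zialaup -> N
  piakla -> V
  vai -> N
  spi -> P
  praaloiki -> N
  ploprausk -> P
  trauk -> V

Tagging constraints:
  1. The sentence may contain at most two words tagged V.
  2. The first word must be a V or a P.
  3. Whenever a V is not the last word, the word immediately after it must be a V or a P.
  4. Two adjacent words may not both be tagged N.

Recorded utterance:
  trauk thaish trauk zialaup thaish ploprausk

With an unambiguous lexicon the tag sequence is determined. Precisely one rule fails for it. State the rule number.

3

Fixed tagging: V P V N P P.
Rule check: R1 pass, R2 pass, R3 fail, R4 pass.
Only rule 3 fails.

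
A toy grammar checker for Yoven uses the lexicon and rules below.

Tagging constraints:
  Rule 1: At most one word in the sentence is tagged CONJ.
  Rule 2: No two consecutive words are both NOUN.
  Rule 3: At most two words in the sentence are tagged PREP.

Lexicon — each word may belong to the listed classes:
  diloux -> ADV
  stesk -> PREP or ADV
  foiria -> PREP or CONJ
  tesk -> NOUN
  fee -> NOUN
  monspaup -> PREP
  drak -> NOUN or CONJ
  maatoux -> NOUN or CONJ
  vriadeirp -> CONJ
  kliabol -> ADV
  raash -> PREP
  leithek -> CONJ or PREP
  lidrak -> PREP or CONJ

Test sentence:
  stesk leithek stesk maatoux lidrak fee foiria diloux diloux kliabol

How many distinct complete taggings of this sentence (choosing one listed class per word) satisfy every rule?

3

Candidates per position — 1:stesk {PREP,ADV}; 2:leithek {CONJ,PREP}; 3:stesk {PREP,ADV}; 4:maatoux {NOUN,CONJ}; 5:lidrak {PREP,CONJ}; 6:fee {NOUN}; 7:foiria {PREP,CONJ}; 8:diloux {ADV}; 9:diloux {ADV}; 10:kliabol {ADV}.
There are 64 candidate sequences in total.
The sequences that satisfy every rule: ADV CONJ ADV NOUN PREP NOUN PREP ADV ADV ADV; ADV PREP ADV NOUN PREP NOUN CONJ ADV ADV ADV; ADV PREP ADV NOUN CONJ NOUN PREP ADV ADV ADV.
Count = 3.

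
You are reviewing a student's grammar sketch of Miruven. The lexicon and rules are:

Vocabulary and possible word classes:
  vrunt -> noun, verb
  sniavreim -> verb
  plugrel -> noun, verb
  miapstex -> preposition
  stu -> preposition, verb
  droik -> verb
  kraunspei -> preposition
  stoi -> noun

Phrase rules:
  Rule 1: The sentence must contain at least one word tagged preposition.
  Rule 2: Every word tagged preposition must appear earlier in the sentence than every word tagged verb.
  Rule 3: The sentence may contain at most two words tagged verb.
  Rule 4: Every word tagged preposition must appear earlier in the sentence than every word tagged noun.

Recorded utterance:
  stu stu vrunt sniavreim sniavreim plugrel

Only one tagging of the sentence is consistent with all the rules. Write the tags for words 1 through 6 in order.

Candidates per position — 1:stu {preposition,verb}; 2:stu {preposition,verb}; 3:vrunt {noun,verb}; 4:sniavreim {verb}; 5:sniavreim {verb}; 6:plugrel {noun,verb}.
If word 1 were verb, no tagging could satisfy rule 3; so word 1 is preposition.
If word 2 were verb, no tagging could satisfy rule 3; so word 2 is preposition.
If word 3 were verb, no tagging could satisfy rule 3; so word 3 is noun.
If word 6 were verb, no tagging could satisfy rule 3; so word 6 is noun.
The unique satisfying tagging is: preposition preposition noun verb verb noun.
Verifying each rule — rule 1 ✓; rule 2 ✓; rule 3 ✓; rule 4 ✓.

preposition preposition noun verb verb noun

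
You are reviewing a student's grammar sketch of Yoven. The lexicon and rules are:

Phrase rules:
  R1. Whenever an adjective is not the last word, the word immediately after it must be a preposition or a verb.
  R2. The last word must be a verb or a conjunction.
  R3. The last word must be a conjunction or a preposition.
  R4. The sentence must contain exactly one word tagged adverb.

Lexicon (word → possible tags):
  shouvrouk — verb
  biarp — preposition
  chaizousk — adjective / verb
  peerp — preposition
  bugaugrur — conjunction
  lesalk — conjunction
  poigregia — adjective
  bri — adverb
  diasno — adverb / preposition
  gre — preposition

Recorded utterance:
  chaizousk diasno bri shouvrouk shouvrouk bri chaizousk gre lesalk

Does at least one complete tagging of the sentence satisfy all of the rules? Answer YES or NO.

Candidates per position — 1:chaizousk {adjective,verb}; 2:diasno {adverb,preposition}; 3:bri {adverb}; 4:shouvrouk {verb}; 5:shouvrouk {verb}; 6:bri {adverb}; 7:chaizousk {adjective,verb}; 8:gre {preposition}; 9:lesalk {conjunction}.
Rule 4 cannot be satisfied by any choice of tags from the lexicon.
So there is no consistent tagging.

NO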